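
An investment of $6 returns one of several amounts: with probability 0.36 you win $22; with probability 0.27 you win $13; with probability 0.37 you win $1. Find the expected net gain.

5.8

E[payout] = 22·0.36 + 13·0.27 + 1·0.37
 = 7.92 + 3.51 + 0.37
 = 11.8
Net = 11.8 - 6 = 5.8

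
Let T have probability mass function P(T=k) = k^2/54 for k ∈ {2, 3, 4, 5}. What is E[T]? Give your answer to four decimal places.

4.1481

E[T] = Σ t·P(T=t)
 = 2·2/27 + 3·1/6 + 4·8/27 + 5·25/54
 = 4/27 + 1/2 + 32/27 + 125/54
 = 112/27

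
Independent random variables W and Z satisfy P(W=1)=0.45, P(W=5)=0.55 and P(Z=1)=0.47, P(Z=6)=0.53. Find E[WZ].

11.68

E[WZ] = Σ_w Σ_z wz · P(W=w)P(Z=z)
 = 1·0.2115 + 6·0.2385 + 5·0.2585 + 30·0.2915
 = 0.2115 + 1.431 + 1.2925 + 8.745
 = 11.68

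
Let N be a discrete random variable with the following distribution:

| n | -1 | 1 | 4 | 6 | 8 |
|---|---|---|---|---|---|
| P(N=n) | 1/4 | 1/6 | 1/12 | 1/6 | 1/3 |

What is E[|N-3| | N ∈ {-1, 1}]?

3.2

P(N ∈ {-1, 1}) = 1/4 + 1/6 = 5/12.
E[|N-3| | N ∈ {-1, 1}] = [4·1/4 + 2·1/6] / (5/12)
 = 4/3 / (5/12)
 = 16/5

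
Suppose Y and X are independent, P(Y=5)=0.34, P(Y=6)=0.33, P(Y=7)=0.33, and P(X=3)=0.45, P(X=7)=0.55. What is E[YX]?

31.148

E[YX] = Σ_y Σ_x yx · P(Y=y)P(X=x)
 = 15·0.153 + 35·0.187 + 18·0.1485 + 42·0.1815 + 21·0.1485 + 49·0.1815
 = 2.295 + 6.545 + 2.673 + 7.623 + 3.1185 + 8.8935
 = 31.148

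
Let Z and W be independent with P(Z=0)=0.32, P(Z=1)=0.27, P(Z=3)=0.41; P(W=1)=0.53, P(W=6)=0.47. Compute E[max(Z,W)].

3.7846

E[max(Z,W)] = Σ_z Σ_w max(z,w) · P(Z=z)P(W=w)
 = 1·0.1696 + 6·0.1504 + 1·0.1431 + 6·0.1269 + 3·0.2173 + 6·0.1927
 = 0.1696 + 0.9024 + 0.1431 + 0.7614 + 0.6519 + 1.1562
 = 3.7846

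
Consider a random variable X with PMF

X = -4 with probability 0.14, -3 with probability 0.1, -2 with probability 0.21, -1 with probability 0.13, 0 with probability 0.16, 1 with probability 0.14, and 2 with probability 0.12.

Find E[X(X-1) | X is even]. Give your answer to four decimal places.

6.8254

P(X is even) = 0.14 + 0.21 + 0.16 + 0.12 = 0.63.
E[X(X-1) | X is even] = [20·0.14 + 6·0.21 + 0·0.16 + 2·0.12] / 0.63
 = 4.3 / 0.63
 = 430/63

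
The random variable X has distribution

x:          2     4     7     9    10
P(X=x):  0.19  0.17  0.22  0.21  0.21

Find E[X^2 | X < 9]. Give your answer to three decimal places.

24.586

P(X < 9) = 0.19 + 0.17 + 0.22 = 0.58.
E[X^2 | X < 9] = [4·0.19 + 16·0.17 + 49·0.22] / 0.58
 = 14.26 / 0.58
 = 713/29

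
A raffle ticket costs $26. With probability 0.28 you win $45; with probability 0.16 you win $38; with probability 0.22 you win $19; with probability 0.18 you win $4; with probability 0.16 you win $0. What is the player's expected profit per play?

E[payout] = 45·0.28 + 38·0.16 + 19·0.22 + 4·0.18 + 0·0.16
 = 12.6 + 6.08 + 4.18 + 0.72 + 0
 = 23.58
Net = 23.58 - 26 = -2.42

-2.42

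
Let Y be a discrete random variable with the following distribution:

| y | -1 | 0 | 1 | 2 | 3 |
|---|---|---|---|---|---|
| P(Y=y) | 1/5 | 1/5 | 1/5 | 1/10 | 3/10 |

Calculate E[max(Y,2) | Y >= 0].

2.375

P(Y >= 0) = 1/5 + 1/5 + 1/10 + 3/10 = 4/5.
E[max(Y,2) | Y >= 0] = [2·1/5 + 2·1/5 + 2·1/10 + 3·3/10] / (4/5)
 = 19/10 / (4/5)
 = 19/8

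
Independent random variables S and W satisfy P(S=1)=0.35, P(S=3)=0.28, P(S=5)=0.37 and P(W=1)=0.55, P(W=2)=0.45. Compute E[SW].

E[SW] = Σ_s Σ_w sw · P(S=s)P(W=w)
 = 1·0.1925 + 2·0.1575 + 3·0.154 + 6·0.126 + 5·0.2035 + 10·0.1665
 = 0.1925 + 0.315 + 0.462 + 0.756 + 1.0175 + 1.665
 = 4.408

4.408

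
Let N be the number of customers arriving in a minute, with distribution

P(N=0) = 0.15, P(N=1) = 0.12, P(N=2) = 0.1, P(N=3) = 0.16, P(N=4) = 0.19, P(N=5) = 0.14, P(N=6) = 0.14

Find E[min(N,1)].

E[min(N,1)] = Σ min(n,1)·P(N=n)
 = 0·0.15 + 1·0.12 + 1·0.1 + 1·0.16 + 1·0.19 + 1·0.14 + 1·0.14
 = 0 + 0.12 + 0.1 + 0.16 + 0.19 + 0.14 + 0.14
 = 0.85

0.85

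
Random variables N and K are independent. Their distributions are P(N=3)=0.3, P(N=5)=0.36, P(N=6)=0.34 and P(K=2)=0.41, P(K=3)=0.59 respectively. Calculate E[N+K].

E[N+K] = Σ_n Σ_k (n+k) · P(N=n)P(K=k)
 = 5·0.123 + 6·0.177 + 7·0.1476 + 8·0.2124 + 8·0.1394 + 9·0.2006
 = 0.615 + 1.062 + 1.0332 + 1.6992 + 1.1152 + 1.8054
 = 7.33

7.33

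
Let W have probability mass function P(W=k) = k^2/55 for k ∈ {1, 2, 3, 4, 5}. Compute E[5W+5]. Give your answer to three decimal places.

25.455

E[5W+5] = Σ (5w+5)·P(W=w)
 = 10·1/55 + 15·4/55 + 20·9/55 + 25·16/55 + 30·5/11
 = 2/11 + 12/11 + 36/11 + 80/11 + 150/11
 = 280/11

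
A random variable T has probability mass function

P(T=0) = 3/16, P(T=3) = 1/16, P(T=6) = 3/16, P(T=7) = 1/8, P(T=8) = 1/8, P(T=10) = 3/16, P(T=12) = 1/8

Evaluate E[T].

6.5625

E[T] = Σ t·P(T=t)
 = 0·3/16 + 3·1/16 + 6·3/16 + 7·1/8 + 8·1/8 + 10·3/16 + 12·1/8
 = 0 + 3/16 + 9/8 + 7/8 + 1 + 15/8 + 3/2
 = 105/16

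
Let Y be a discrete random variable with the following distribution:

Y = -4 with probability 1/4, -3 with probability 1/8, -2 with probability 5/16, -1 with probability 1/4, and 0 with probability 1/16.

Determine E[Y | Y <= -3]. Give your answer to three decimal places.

P(Y <= -3) = 1/4 + 1/8 = 3/8.
E[Y | Y <= -3] = [(-4)·1/4 + (-3)·1/8] / (3/8)
 = -11/8 / (3/8)
 = -11/3

-3.667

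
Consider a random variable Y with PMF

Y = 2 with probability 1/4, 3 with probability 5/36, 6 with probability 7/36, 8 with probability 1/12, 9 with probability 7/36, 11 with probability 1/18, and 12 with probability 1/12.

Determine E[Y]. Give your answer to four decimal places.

E[Y] = Σ y·P(Y=y)
 = 2·1/4 + 3·5/36 + 6·7/36 + 8·1/12 + 9·7/36 + 11·1/18 + 12·1/12
 = 1/2 + 5/12 + 7/6 + 2/3 + 7/4 + 11/18 + 1
 = 55/9

6.1111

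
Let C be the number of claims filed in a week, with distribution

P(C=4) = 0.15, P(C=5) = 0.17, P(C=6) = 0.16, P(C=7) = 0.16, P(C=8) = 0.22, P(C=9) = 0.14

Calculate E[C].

E[C] = Σ c·P(C=c)
 = 4·0.15 + 5·0.17 + 6·0.16 + 7·0.16 + 8·0.22 + 9·0.14
 = 0.6 + 0.85 + 0.96 + 1.12 + 1.76 + 1.26
 = 6.55

6.55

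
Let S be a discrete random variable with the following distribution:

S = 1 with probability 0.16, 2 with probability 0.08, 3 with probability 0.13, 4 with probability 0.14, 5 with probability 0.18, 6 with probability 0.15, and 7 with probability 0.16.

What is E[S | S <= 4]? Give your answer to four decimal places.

P(S <= 4) = 0.16 + 0.08 + 0.13 + 0.14 = 0.51.
E[S | S <= 4] = [1·0.16 + 2·0.08 + 3·0.13 + 4·0.14] / 0.51
 = 1.27 / 0.51
 = 127/51

2.4902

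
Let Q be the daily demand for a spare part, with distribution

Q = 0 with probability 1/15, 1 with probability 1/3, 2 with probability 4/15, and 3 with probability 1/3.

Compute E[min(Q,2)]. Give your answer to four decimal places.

E[min(Q,2)] = Σ min(q,2)·P(Q=q)
 = 0·1/15 + 1·1/3 + 2·4/15 + 2·1/3
 = 0 + 1/3 + 8/15 + 2/3
 = 23/15

1.5333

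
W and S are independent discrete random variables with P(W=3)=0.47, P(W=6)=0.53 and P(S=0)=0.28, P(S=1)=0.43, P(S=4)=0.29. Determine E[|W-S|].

3.2726

E[|W-S|] = Σ_w Σ_s |w-s| · P(W=w)P(S=s)
 = 3·0.1316 + 2·0.2021 + 1·0.1363 + 6·0.1484 + 5·0.2279 + 2·0.1537
 = 0.3948 + 0.4042 + 0.1363 + 0.8904 + 1.1395 + 0.3074
 = 3.2726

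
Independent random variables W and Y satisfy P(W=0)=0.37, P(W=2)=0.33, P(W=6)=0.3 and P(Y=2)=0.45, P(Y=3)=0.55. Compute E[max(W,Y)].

3.585

E[max(W,Y)] = Σ_w Σ_y max(w,y) · P(W=w)P(Y=y)
 = 2·0.1665 + 3·0.2035 + 2·0.1485 + 3·0.1815 + 6·0.135 + 6·0.165
 = 0.333 + 0.6105 + 0.297 + 0.5445 + 0.81 + 0.99
 = 3.585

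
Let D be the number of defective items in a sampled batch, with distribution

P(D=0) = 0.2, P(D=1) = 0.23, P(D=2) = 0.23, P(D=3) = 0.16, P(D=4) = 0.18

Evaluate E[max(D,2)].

2.52

E[max(D,2)] = Σ max(d,2)·P(D=d)
 = 2·0.2 + 2·0.23 + 2·0.23 + 3·0.16 + 4·0.18
 = 0.4 + 0.46 + 0.46 + 0.48 + 0.72
 = 2.52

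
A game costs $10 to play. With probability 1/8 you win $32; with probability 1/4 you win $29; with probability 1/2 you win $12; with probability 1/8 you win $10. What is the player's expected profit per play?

E[payout] = 32·1/8 + 29·1/4 + 12·1/2 + 10·1/8
 = 4 + 29/4 + 6 + 5/4
 = 37/2
Net = 37/2 - 10 = 17/2

8.5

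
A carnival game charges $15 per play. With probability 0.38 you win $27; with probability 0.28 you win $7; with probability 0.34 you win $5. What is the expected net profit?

E[payout] = 27·0.38 + 7·0.28 + 5·0.34
 = 10.26 + 1.96 + 1.7
 = 13.92
Net = 13.92 - 15 = -1.08

-1.08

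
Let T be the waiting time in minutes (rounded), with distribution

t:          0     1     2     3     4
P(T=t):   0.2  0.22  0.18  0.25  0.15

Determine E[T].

1.93

E[T] = Σ t·P(T=t)
 = 0·0.2 + 1·0.22 + 2·0.18 + 3·0.25 + 4·0.15
 = 0 + 0.22 + 0.36 + 0.75 + 0.6
 = 1.93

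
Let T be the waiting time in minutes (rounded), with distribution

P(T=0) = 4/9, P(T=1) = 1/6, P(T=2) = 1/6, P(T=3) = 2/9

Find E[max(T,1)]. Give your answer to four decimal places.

E[max(T,1)] = Σ max(t,1)·P(T=t)
 = 1·4/9 + 1·1/6 + 2·1/6 + 3·2/9
 = 4/9 + 1/6 + 1/3 + 2/3
 = 29/18

1.6111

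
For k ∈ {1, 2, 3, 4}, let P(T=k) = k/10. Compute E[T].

3

E[T] = Σ t·P(T=t)
 = 1·1/10 + 2·1/5 + 3·3/10 + 4·2/5
 = 1/10 + 2/5 + 9/10 + 8/5
 = 3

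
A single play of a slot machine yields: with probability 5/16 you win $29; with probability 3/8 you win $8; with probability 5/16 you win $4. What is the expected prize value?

13.3125

E[payout] = 29·5/16 + 8·3/8 + 4·5/16
 = 145/16 + 3 + 5/4
 = 213/16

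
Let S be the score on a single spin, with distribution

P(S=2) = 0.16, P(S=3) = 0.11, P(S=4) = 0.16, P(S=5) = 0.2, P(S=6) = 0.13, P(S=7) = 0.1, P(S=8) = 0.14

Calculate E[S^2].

E[S^2] = Σ s^2·P(S=s)
 = 4·0.16 + 9·0.11 + 16·0.16 + 25·0.2 + 36·0.13 + 49·0.1 + 64·0.14
 = 0.64 + 0.99 + 2.56 + 5 + 4.68 + 4.9 + 8.96
 = 27.73

27.73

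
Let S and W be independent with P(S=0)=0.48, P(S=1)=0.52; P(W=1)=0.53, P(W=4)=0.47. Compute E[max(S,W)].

2.41

E[max(S,W)] = Σ_s Σ_w max(s,w) · P(S=s)P(W=w)
 = 1·0.2544 + 4·0.2256 + 1·0.2756 + 4·0.2444
 = 0.2544 + 0.9024 + 0.2756 + 0.9776
 = 2.41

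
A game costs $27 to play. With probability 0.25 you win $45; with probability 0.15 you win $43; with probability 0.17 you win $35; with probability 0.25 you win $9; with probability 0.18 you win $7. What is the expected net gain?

E[payout] = 45·0.25 + 43·0.15 + 35·0.17 + 9·0.25 + 7·0.18
 = 11.25 + 6.45 + 5.95 + 2.25 + 1.26
 = 27.16
Net = 27.16 - 27 = 0.16

0.16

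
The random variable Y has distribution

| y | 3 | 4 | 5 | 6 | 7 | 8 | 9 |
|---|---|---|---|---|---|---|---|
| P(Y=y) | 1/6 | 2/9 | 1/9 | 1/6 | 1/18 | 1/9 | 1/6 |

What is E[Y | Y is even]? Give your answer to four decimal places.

P(Y is even) = 2/9 + 1/6 + 1/9 = 1/2.
E[Y | Y is even] = [4·2/9 + 6·1/6 + 8·1/9] / (1/2)
 = 25/9 / (1/2)
 = 50/9

5.5556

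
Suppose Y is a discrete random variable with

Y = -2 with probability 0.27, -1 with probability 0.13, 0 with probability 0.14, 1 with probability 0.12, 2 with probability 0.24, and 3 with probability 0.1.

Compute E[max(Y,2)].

2.1

E[max(Y,2)] = Σ max(y,2)·P(Y=y)
 = 2·0.27 + 2·0.13 + 2·0.14 + 2·0.12 + 2·0.24 + 3·0.1
 = 0.54 + 0.26 + 0.28 + 0.24 + 0.48 + 0.3
 = 2.1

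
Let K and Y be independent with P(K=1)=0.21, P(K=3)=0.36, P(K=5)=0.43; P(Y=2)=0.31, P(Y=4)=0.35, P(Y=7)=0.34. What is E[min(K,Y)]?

2.778

E[min(K,Y)] = Σ_k Σ_y min(k,y) · P(K=k)P(Y=y)
 = 1·0.0651 + 1·0.0735 + 1·0.0714 + 2·0.1116 + 3·0.126 + 3·0.1224 + 2·0.1333 + 4·0.1505 + 5·0.1462
 = 0.0651 + 0.0735 + 0.0714 + 0.2232 + 0.378 + 0.3672 + 0.2666 + 0.602 + 0.731
 = 2.778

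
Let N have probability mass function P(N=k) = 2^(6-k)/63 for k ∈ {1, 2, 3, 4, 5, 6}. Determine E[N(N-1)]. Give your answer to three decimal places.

E[N(N-1)] = Σ n(n-1)·P(N=n)
 = 0·32/63 + 2·16/63 + 6·8/63 + 12·4/63 + 20·2/63 + 30·1/63
 = 0 + 32/63 + 16/21 + 16/21 + 40/63 + 10/21
 = 22/7

3.143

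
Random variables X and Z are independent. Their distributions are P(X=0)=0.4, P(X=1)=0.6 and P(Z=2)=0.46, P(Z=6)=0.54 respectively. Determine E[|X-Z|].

3.56

E[|X-Z|] = Σ_x Σ_z |x-z| · P(X=x)P(Z=z)
 = 2·0.184 + 6·0.216 + 1·0.276 + 5·0.324
 = 0.368 + 1.296 + 0.276 + 1.62
 = 3.56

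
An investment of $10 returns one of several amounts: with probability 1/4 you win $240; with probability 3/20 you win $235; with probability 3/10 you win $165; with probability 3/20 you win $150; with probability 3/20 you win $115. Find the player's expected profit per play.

E[payout] = 240·1/4 + 235·3/20 + 165·3/10 + 150·3/20 + 115·3/20
 = 60 + 141/4 + 99/2 + 45/2 + 69/4
 = 369/2
Net = 369/2 - 10 = 349/2

174.5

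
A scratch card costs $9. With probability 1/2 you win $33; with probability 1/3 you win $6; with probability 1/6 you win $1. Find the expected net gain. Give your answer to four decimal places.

9.6667

E[payout] = 33·1/2 + 6·1/3 + 1·1/6
 = 33/2 + 2 + 1/6
 = 56/3
Net = 56/3 - 9 = 29/3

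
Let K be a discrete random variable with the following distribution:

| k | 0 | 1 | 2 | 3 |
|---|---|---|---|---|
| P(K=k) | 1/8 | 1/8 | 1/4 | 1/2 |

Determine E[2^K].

E[2^K] = Σ 2^k·P(K=k)
 = 1·1/8 + 2·1/8 + 4·1/4 + 8·1/2
 = 1/8 + 1/4 + 1 + 4
 = 43/8

5.375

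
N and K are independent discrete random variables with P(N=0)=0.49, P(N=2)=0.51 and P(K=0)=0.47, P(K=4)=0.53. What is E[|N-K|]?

E[|N-K|] = Σ_n Σ_k |n-k| · P(N=n)P(K=k)
 = 0·0.2303 + 4·0.2597 + 2·0.2397 + 2·0.2703
 = 0 + 1.0388 + 0.4794 + 0.5406
 = 2.0588

2.0588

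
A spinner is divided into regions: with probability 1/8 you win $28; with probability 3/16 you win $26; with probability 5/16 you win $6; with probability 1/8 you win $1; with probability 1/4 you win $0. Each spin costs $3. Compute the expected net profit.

E[payout] = 28·1/8 + 26·3/16 + 6·5/16 + 1·1/8 + 0·1/4
 = 7/2 + 39/8 + 15/8 + 1/8 + 0
 = 83/8
Net = 83/8 - 3 = 59/8

7.375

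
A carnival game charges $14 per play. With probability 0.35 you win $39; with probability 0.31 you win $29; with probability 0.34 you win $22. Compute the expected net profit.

E[payout] = 39·0.35 + 29·0.31 + 22·0.34
 = 13.65 + 8.99 + 7.48
 = 30.12
Net = 30.12 - 14 = 16.12

16.12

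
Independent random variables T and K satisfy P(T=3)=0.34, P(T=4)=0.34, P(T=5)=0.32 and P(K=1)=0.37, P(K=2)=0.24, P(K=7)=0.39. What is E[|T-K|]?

2.7556

E[|T-K|] = Σ_t Σ_k |t-k| · P(T=t)P(K=k)
 = 2·0.1258 + 1·0.0816 + 4·0.1326 + 3·0.1258 + 2·0.0816 + 3·0.1326 + 4·0.1184 + 3·0.0768 + 2·0.1248
 = 0.2516 + 0.0816 + 0.5304 + 0.3774 + 0.1632 + 0.3978 + 0.4736 + 0.2304 + 0.2496
 = 2.7556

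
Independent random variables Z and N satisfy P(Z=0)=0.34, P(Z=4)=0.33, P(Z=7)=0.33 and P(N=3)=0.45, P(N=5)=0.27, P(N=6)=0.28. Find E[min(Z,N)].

E[min(Z,N)] = Σ_z Σ_n min(z,n) · P(Z=z)P(N=n)
 = 0·0.153 + 0·0.0918 + 0·0.0952 + 3·0.1485 + 4·0.0891 + 4·0.0924 + 3·0.1485 + 5·0.0891 + 6·0.0924
 = 0 + 0 + 0 + 0.4455 + 0.3564 + 0.3696 + 0.4455 + 0.4455 + 0.5544
 = 2.6169

2.6169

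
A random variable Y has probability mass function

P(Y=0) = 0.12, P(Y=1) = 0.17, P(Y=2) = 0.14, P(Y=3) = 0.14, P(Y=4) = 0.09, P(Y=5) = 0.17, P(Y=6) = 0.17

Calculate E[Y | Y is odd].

3

P(Y is odd) = 0.17 + 0.14 + 0.17 = 0.48.
E[Y | Y is odd] = [1·0.17 + 3·0.14 + 5·0.17] / 0.48
 = 1.44 / 0.48
 = 3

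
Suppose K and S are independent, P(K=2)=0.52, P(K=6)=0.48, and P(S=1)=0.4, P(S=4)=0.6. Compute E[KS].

10.976

E[KS] = Σ_k Σ_s ks · P(K=k)P(S=s)
 = 2·0.208 + 8·0.312 + 6·0.192 + 24·0.288
 = 0.416 + 2.496 + 1.152 + 6.912
 = 10.976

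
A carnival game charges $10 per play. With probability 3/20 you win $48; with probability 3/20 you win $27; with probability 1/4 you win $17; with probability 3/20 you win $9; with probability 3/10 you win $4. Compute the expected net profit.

E[payout] = 48·3/20 + 27·3/20 + 17·1/4 + 9·3/20 + 4·3/10
 = 36/5 + 81/20 + 17/4 + 27/20 + 6/5
 = 361/20
Net = 361/20 - 10 = 161/20

8.05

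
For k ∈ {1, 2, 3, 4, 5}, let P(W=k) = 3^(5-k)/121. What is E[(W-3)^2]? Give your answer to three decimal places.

2.959

E[(W-3)^2] = Σ (w-3)^2·P(W=w)
 = 4·81/121 + 1·27/121 + 0·9/121 + 1·3/121 + 4·1/121
 = 324/121 + 27/121 + 0 + 3/121 + 4/121
 = 358/121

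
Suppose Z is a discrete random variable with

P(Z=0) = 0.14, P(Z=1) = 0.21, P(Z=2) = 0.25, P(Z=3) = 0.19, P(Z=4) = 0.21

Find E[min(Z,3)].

E[min(Z,3)] = Σ min(z,3)·P(Z=z)
 = 0·0.14 + 1·0.21 + 2·0.25 + 3·0.19 + 3·0.21
 = 0 + 0.21 + 0.5 + 0.57 + 0.63
 = 1.91

1.91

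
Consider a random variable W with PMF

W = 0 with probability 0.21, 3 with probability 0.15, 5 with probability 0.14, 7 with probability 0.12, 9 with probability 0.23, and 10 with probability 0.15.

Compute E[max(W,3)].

E[max(W,3)] = Σ max(w,3)·P(W=w)
 = 3·0.21 + 3·0.15 + 5·0.14 + 7·0.12 + 9·0.23 + 10·0.15
 = 0.63 + 0.45 + 0.7 + 0.84 + 2.07 + 1.5
 = 6.19

6.19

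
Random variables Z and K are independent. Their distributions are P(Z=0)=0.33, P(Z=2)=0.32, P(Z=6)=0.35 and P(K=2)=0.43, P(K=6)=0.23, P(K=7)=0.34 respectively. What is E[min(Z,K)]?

E[min(Z,K)] = Σ_z Σ_k min(z,k) · P(Z=z)P(K=k)
 = 0·0.1419 + 0·0.0759 + 0·0.1122 + 2·0.1376 + 2·0.0736 + 2·0.1088 + 2·0.1505 + 6·0.0805 + 6·0.119
 = 0 + 0 + 0 + 0.2752 + 0.1472 + 0.2176 + 0.301 + 0.483 + 0.714
 = 2.138

2.138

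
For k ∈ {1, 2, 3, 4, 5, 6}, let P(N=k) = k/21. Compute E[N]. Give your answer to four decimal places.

4.3333

E[N] = Σ n·P(N=n)
 = 1·1/21 + 2·2/21 + 3·1/7 + 4·4/21 + 5·5/21 + 6·2/7
 = 1/21 + 4/21 + 3/7 + 16/21 + 25/21 + 12/7
 = 13/3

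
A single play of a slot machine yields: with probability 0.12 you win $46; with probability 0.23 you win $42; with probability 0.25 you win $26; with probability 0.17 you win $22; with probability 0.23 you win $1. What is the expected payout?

E[payout] = 46·0.12 + 42·0.23 + 26·0.25 + 22·0.17 + 1·0.23
 = 5.52 + 9.66 + 6.5 + 3.74 + 0.23
 = 25.65

25.65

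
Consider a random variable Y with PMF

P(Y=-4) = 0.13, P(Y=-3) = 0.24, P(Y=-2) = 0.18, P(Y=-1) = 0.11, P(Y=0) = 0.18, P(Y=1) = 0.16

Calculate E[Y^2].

5.23

E[Y^2] = Σ y^2·P(Y=y)
 = 16·0.13 + 9·0.24 + 4·0.18 + 1·0.11 + 0·0.18 + 1·0.16
 = 2.08 + 2.16 + 0.72 + 0.11 + 0 + 0.16
 = 5.23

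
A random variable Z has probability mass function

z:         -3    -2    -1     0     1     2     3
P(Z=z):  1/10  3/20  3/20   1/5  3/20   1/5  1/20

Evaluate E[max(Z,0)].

0.7

E[max(Z,0)] = Σ max(z,0)·P(Z=z)
 = 0·1/10 + 0·3/20 + 0·3/20 + 0·1/5 + 1·3/20 + 2·1/5 + 3·1/20
 = 0 + 0 + 0 + 0 + 3/20 + 2/5 + 3/20
 = 7/10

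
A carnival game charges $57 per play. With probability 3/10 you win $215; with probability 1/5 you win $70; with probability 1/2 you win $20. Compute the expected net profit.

E[payout] = 215·3/10 + 70·1/5 + 20·1/2
 = 129/2 + 14 + 10
 = 177/2
Net = 177/2 - 57 = 63/2

31.5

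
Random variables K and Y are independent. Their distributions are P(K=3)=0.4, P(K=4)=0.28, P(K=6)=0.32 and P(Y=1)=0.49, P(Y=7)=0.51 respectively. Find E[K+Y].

E[K+Y] = Σ_k Σ_y (k+y) · P(K=k)P(Y=y)
 = 4·0.196 + 10·0.204 + 5·0.1372 + 11·0.1428 + 7·0.1568 + 13·0.1632
 = 0.784 + 2.04 + 0.686 + 1.5708 + 1.0976 + 2.1216
 = 8.3

8.3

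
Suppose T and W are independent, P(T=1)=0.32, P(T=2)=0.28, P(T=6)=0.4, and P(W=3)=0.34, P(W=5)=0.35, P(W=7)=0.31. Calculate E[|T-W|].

2.756

E[|T-W|] = Σ_t Σ_w |t-w| · P(T=t)P(W=w)
 = 2·0.1088 + 4·0.112 + 6·0.0992 + 1·0.0952 + 3·0.098 + 5·0.0868 + 3·0.136 + 1·0.14 + 1·0.124
 = 0.2176 + 0.448 + 0.5952 + 0.0952 + 0.294 + 0.434 + 0.408 + 0.14 + 0.124
 = 2.756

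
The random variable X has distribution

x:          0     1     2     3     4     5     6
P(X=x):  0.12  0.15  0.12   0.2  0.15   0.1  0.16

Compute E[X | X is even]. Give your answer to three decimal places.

P(X is even) = 0.12 + 0.12 + 0.15 + 0.16 = 0.55.
E[X | X is even] = [0·0.12 + 2·0.12 + 4·0.15 + 6·0.16] / 0.55
 = 1.8 / 0.55
 = 36/11

3.273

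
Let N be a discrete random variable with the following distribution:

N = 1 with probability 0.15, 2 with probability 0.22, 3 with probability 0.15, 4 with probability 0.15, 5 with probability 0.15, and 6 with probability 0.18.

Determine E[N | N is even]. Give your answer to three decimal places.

P(N is even) = 0.22 + 0.15 + 0.18 = 0.55.
E[N | N is even] = [2·0.22 + 4·0.15 + 6·0.18] / 0.55
 = 2.12 / 0.55
 = 212/55

3.855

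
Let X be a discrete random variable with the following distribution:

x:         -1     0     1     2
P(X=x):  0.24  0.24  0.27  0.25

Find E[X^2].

1.51

E[X^2] = Σ x^2·P(X=x)
 = 1·0.24 + 0·0.24 + 1·0.27 + 4·0.25
 = 0.24 + 0 + 0.27 + 1
 = 1.51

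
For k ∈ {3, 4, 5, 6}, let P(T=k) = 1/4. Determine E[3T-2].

E[3T-2] = Σ (3t-2)·P(T=t)
 = 7·1/4 + 10·1/4 + 13·1/4 + 16·1/4
 = 7/4 + 5/2 + 13/4 + 4
 = 23/2

11.5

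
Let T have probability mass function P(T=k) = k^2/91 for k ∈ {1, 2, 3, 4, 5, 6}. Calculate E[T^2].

25

E[T^2] = Σ t^2·P(T=t)
 = 1·1/91 + 4·4/91 + 9·9/91 + 16·16/91 + 25·25/91 + 36·36/91
 = 1/91 + 16/91 + 81/91 + 256/91 + 625/91 + 1296/91
 = 25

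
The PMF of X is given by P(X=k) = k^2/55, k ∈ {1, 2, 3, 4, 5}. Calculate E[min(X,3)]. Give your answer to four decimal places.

2.8909

E[min(X,3)] = Σ min(x,3)·P(X=x)
 = 1·1/55 + 2·4/55 + 3·9/55 + 3·16/55 + 3·5/11
 = 1/55 + 8/55 + 27/55 + 48/55 + 15/11
 = 159/55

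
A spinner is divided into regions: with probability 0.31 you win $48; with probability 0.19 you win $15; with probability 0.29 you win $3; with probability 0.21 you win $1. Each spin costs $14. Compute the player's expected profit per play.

4.81

E[payout] = 48·0.31 + 15·0.19 + 3·0.29 + 1·0.21
 = 14.88 + 2.85 + 0.87 + 0.21
 = 18.81
Net = 18.81 - 14 = 4.81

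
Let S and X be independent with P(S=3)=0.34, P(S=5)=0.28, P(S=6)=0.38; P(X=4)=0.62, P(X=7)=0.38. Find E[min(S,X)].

E[min(S,X)] = Σ_s Σ_x min(s,x) · P(S=s)P(X=x)
 = 3·0.2108 + 3·0.1292 + 4·0.1736 + 5·0.1064 + 4·0.2356 + 6·0.1444
 = 0.6324 + 0.3876 + 0.6944 + 0.532 + 0.9424 + 0.8664
 = 4.0552

4.0552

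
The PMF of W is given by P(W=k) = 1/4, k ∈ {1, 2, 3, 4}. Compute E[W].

2.5

E[W] = Σ w·P(W=w)
 = 1·1/4 + 2·1/4 + 3·1/4 + 4·1/4
 = 1/4 + 1/2 + 3/4 + 1
 = 5/2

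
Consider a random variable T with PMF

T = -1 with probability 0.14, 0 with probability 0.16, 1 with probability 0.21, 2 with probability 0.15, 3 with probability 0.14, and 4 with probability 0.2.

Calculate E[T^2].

E[T^2] = Σ t^2·P(T=t)
 = 1·0.14 + 0·0.16 + 1·0.21 + 4·0.15 + 9·0.14 + 16·0.2
 = 0.14 + 0 + 0.21 + 0.6 + 1.26 + 3.2
 = 5.41

5.41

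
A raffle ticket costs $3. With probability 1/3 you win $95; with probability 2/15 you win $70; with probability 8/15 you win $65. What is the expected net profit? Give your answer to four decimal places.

E[payout] = 95·1/3 + 70·2/15 + 65·8/15
 = 95/3 + 28/3 + 104/3
 = 227/3
Net = 227/3 - 3 = 218/3

72.6667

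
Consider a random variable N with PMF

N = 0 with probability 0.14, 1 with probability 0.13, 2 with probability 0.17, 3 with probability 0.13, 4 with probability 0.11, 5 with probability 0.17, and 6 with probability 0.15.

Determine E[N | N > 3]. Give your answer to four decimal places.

5.0930

P(N > 3) = 0.11 + 0.17 + 0.15 = 0.43.
E[N | N > 3] = [4·0.11 + 5·0.17 + 6·0.15] / 0.43
 = 2.19 / 0.43
 = 219/43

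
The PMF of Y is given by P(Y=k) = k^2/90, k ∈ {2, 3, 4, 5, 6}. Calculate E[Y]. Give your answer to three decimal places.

E[Y] = Σ y·P(Y=y)
 = 2·2/45 + 3·1/10 + 4·8/45 + 5·5/18 + 6·2/5
 = 4/45 + 3/10 + 32/45 + 25/18 + 12/5
 = 44/9

4.889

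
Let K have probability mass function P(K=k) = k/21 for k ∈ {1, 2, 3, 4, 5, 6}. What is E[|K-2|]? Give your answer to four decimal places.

E[|K-2|] = Σ |k-2|·P(K=k)
 = 1·1/21 + 0·2/21 + 1·1/7 + 2·4/21 + 3·5/21 + 4·2/7
 = 1/21 + 0 + 1/7 + 8/21 + 5/7 + 8/7
 = 17/7

2.4286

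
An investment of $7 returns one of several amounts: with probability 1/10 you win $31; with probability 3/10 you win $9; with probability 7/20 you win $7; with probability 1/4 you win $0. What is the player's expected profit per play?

E[payout] = 31·1/10 + 9·3/10 + 7·7/20 + 0·1/4
 = 31/10 + 27/10 + 49/20 + 0
 = 33/4
Net = 33/4 - 7 = 5/4

1.25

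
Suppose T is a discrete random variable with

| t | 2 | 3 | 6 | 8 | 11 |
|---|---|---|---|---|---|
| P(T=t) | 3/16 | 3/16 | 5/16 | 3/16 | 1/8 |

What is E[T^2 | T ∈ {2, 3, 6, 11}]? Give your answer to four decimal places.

P(T ∈ {2, 3, 6, 11}) = 3/16 + 3/16 + 5/16 + 1/8 = 13/16.
E[T^2 | T ∈ {2, 3, 6, 11}] = [4·3/16 + 9·3/16 + 36·5/16 + 121·1/8] / (13/16)
 = 461/16 / (13/16)
 = 461/13

35.4615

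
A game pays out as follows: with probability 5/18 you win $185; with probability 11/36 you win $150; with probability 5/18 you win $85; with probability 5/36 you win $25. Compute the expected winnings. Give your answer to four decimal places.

E[payout] = 185·5/18 + 150·11/36 + 85·5/18 + 25·5/36
 = 925/18 + 275/6 + 425/18 + 125/36
 = 4475/36

124.3056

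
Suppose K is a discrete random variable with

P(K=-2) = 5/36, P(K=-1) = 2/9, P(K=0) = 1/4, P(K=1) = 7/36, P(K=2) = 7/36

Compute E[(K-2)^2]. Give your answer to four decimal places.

5.4167

E[(K-2)^2] = Σ (k-2)^2·P(K=k)
 = 16·5/36 + 9·2/9 + 4·1/4 + 1·7/36 + 0·7/36
 = 20/9 + 2 + 1 + 7/36 + 0
 = 65/12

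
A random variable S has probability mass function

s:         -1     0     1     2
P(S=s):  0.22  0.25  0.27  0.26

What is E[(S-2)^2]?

3.25

E[(S-2)^2] = Σ (s-2)^2·P(S=s)
 = 9·0.22 + 4·0.25 + 1·0.27 + 0·0.26
 = 1.98 + 1 + 0.27 + 0
 = 3.25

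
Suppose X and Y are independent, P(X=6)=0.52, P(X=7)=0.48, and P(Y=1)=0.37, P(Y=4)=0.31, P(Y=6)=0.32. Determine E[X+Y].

E[X+Y] = Σ_x Σ_y (x+y) · P(X=x)P(Y=y)
 = 7·0.1924 + 10·0.1612 + 12·0.1664 + 8·0.1776 + 11·0.1488 + 13·0.1536
 = 1.3468 + 1.612 + 1.9968 + 1.4208 + 1.6368 + 1.9968
 = 10.01

10.01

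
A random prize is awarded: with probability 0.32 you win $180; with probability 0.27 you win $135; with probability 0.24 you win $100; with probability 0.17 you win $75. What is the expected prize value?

E[payout] = 180·0.32 + 135·0.27 + 100·0.24 + 75·0.17
 = 57.6 + 36.45 + 24 + 12.75
 = 130.8

130.8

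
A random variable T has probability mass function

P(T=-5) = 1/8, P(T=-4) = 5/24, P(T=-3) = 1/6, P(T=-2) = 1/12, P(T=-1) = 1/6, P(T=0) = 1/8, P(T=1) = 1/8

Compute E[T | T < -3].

P(T < -3) = 1/8 + 5/24 = 1/3.
E[T | T < -3] = [(-5)·1/8 + (-4)·5/24] / (1/3)
 = -35/24 / (1/3)
 = -35/8

-4.375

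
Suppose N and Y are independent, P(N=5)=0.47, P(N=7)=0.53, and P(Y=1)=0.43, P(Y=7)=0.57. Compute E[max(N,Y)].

6.5958

E[max(N,Y)] = Σ_n Σ_y max(n,y) · P(N=n)P(Y=y)
 = 5·0.2021 + 7·0.2679 + 7·0.2279 + 7·0.3021
 = 1.0105 + 1.8753 + 1.5953 + 2.1147
 = 6.5958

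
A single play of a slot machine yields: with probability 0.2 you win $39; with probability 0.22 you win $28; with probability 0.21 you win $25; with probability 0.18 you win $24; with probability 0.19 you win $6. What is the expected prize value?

E[payout] = 39·0.2 + 28·0.22 + 25·0.21 + 24·0.18 + 6·0.19
 = 7.8 + 6.16 + 5.25 + 4.32 + 1.14
 = 24.67

24.67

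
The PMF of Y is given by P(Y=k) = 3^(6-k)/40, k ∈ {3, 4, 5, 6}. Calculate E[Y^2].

E[Y^2] = Σ y^2·P(Y=y)
 = 9·27/40 + 16·9/40 + 25·3/40 + 36·1/40
 = 243/40 + 18/5 + 15/8 + 9/10
 = 249/20

12.45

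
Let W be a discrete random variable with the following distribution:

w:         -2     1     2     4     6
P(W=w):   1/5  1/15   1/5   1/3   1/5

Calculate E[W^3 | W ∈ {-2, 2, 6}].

P(W ∈ {-2, 2, 6}) = 1/5 + 1/5 + 1/5 = 3/5.
E[W^3 | W ∈ {-2, 2, 6}] = [(-8)·1/5 + 8·1/5 + 216·1/5] / (3/5)
 = 216/5 / (3/5)
 = 72

72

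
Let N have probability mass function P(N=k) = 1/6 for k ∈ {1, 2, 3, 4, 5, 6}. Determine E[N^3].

73.5

E[N^3] = Σ n^3·P(N=n)
 = 1·1/6 + 8·1/6 + 27·1/6 + 64·1/6 + 125·1/6 + 216·1/6
 = 1/6 + 4/3 + 9/2 + 32/3 + 125/6 + 36
 = 147/2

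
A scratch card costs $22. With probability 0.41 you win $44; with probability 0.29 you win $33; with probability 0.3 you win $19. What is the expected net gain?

11.31

E[payout] = 44·0.41 + 33·0.29 + 19·0.3
 = 18.04 + 9.57 + 5.7
 = 33.31
Net = 33.31 - 22 = 11.31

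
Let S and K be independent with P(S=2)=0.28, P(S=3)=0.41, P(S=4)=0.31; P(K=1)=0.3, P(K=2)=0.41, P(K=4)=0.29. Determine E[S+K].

E[S+K] = Σ_s Σ_k (s+k) · P(S=s)P(K=k)
 = 3·0.084 + 4·0.1148 + 6·0.0812 + 4·0.123 + 5·0.1681 + 7·0.1189 + 5·0.093 + 6·0.1271 + 8·0.0899
 = 0.252 + 0.4592 + 0.4872 + 0.492 + 0.8405 + 0.8323 + 0.465 + 0.7626 + 0.7192
 = 5.31

5.31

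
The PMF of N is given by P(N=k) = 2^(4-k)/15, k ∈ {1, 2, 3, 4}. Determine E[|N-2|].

E[|N-2|] = Σ |n-2|·P(N=n)
 = 1·8/15 + 0·4/15 + 1·2/15 + 2·1/15
 = 8/15 + 0 + 2/15 + 2/15
 = 4/5

0.8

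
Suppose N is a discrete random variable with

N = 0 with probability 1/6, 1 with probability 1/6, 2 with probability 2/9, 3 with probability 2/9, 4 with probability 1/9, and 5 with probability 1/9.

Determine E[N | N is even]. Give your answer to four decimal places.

P(N is even) = 1/6 + 2/9 + 1/9 = 1/2.
E[N | N is even] = [0·1/6 + 2·2/9 + 4·1/9] / (1/2)
 = 8/9 / (1/2)
 = 16/9

1.7778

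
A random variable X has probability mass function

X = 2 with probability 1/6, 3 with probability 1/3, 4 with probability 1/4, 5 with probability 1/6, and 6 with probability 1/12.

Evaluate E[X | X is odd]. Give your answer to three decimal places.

3.667

P(X is odd) = 1/3 + 1/6 = 1/2.
E[X | X is odd] = [3·1/3 + 5·1/6] / (1/2)
 = 11/6 / (1/2)
 = 11/3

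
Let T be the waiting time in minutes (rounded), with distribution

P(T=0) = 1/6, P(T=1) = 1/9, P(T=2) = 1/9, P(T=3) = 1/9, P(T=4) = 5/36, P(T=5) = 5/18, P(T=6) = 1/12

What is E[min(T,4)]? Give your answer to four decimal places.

E[min(T,4)] = Σ min(t,4)·P(T=t)
 = 0·1/6 + 1·1/9 + 2·1/9 + 3·1/9 + 4·5/36 + 4·5/18 + 4·1/12
 = 0 + 1/9 + 2/9 + 1/3 + 5/9 + 10/9 + 1/3
 = 8/3

2.6667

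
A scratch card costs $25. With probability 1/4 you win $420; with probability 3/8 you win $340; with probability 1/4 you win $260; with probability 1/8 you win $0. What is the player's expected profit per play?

272.5

E[payout] = 420·1/4 + 340·3/8 + 260·1/4 + 0·1/8
 = 105 + 255/2 + 65 + 0
 = 595/2
Net = 595/2 - 25 = 545/2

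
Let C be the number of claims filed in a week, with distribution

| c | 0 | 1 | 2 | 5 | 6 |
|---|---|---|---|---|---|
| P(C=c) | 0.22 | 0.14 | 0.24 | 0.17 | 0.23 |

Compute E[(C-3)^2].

5.53

E[(C-3)^2] = Σ (c-3)^2·P(C=c)
 = 9·0.22 + 4·0.14 + 1·0.24 + 4·0.17 + 9·0.23
 = 1.98 + 0.56 + 0.24 + 0.68 + 2.07
 = 5.53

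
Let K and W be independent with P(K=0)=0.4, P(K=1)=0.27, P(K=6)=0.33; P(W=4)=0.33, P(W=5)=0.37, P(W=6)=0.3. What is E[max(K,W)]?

5.3099

E[max(K,W)] = Σ_k Σ_w max(k,w) · P(K=k)P(W=w)
 = 4·0.132 + 5·0.148 + 6·0.12 + 4·0.0891 + 5·0.0999 + 6·0.081 + 6·0.1089 + 6·0.1221 + 6·0.099
 = 0.528 + 0.74 + 0.72 + 0.3564 + 0.4995 + 0.486 + 0.6534 + 0.7326 + 0.594
 = 5.3099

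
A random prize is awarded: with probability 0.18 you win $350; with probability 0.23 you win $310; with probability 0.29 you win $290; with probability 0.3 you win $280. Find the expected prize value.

E[payout] = 350·0.18 + 310·0.23 + 290·0.29 + 280·0.3
 = 63 + 71.3 + 84.1 + 84
 = 302.4

302.4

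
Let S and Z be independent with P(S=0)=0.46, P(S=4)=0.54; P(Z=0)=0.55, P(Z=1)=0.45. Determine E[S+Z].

E[S+Z] = Σ_s Σ_z (s+z) · P(S=s)P(Z=z)
 = 0·0.253 + 1·0.207 + 4·0.297 + 5·0.243
 = 0 + 0.207 + 1.188 + 1.215
 = 2.61

2.61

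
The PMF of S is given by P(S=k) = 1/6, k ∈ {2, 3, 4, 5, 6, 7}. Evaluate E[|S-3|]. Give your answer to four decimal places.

E[|S-3|] = Σ |s-3|·P(S=s)
 = 1·1/6 + 0·1/6 + 1·1/6 + 2·1/6 + 3·1/6 + 4·1/6
 = 1/6 + 0 + 1/6 + 1/3 + 1/2 + 2/3
 = 11/6

1.8333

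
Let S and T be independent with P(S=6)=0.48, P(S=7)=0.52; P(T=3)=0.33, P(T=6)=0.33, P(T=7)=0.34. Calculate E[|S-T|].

E[|S-T|] = Σ_s Σ_t |s-t| · P(S=s)P(T=t)
 = 3·0.1584 + 0·0.1584 + 1·0.1632 + 4·0.1716 + 1·0.1716 + 0·0.1768
 = 0.4752 + 0 + 0.1632 + 0.6864 + 0.1716 + 0
 = 1.4964

1.4964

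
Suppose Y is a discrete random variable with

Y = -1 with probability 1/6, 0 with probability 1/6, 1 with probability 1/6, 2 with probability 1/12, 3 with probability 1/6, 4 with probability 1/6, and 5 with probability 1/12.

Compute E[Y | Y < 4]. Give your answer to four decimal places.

P(Y < 4) = 1/6 + 1/6 + 1/6 + 1/12 + 1/6 = 3/4.
E[Y | Y < 4] = [(-1)·1/6 + 0·1/6 + 1·1/6 + 2·1/12 + 3·1/6] / (3/4)
 = 2/3 / (3/4)
 = 8/9

0.8889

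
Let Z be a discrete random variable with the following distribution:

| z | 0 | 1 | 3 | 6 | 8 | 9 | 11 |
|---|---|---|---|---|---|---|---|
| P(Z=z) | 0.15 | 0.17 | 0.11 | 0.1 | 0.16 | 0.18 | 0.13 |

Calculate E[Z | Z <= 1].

0.53125

P(Z <= 1) = 0.15 + 0.17 = 0.32.
E[Z | Z <= 1] = [0·0.15 + 1·0.17] / 0.32
 = 0.17 / 0.32
 = 17/32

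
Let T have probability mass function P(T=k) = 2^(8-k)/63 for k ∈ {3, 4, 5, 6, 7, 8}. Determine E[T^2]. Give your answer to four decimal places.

16.6667

E[T^2] = Σ t^2·P(T=t)
 = 9·32/63 + 16·16/63 + 25·8/63 + 36·4/63 + 49·2/63 + 64·1/63
 = 32/7 + 256/63 + 200/63 + 16/7 + 14/9 + 64/63
 = 50/3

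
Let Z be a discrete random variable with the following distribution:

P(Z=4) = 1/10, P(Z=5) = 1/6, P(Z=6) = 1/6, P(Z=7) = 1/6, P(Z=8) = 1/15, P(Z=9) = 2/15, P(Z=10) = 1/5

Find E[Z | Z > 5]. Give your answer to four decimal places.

P(Z > 5) = 1/6 + 1/6 + 1/15 + 2/15 + 1/5 = 11/15.
E[Z | Z > 5] = [6·1/6 + 7·1/6 + 8·1/15 + 9·2/15 + 10·1/5] / (11/15)
 = 59/10 / (11/15)
 = 177/22

8.0455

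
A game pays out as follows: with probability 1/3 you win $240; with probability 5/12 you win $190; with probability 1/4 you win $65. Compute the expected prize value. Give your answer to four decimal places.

175.4167

E[payout] = 240·1/3 + 190·5/12 + 65·1/4
 = 80 + 475/6 + 65/4
 = 2105/12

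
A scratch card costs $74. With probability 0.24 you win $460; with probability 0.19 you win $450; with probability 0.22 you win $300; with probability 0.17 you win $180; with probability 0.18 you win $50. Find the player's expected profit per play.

E[payout] = 460·0.24 + 450·0.19 + 300·0.22 + 180·0.17 + 50·0.18
 = 110.4 + 85.5 + 66 + 30.6 + 9
 = 301.5
Net = 301.5 - 74 = 227.5

227.5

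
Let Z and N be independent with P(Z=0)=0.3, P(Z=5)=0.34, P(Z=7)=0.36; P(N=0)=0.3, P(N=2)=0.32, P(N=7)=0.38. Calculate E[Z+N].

7.52

E[Z+N] = Σ_z Σ_n (z+n) · P(Z=z)P(N=n)
 = 0·0.09 + 2·0.096 + 7·0.114 + 5·0.102 + 7·0.1088 + 12·0.1292 + 7·0.108 + 9·0.1152 + 14·0.1368
 = 0 + 0.192 + 0.798 + 0.51 + 0.7616 + 1.5504 + 0.756 + 1.0368 + 1.9152
 = 7.52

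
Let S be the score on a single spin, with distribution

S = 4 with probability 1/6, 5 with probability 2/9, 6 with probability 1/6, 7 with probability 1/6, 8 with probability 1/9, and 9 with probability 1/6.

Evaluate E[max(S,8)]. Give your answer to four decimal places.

E[max(S,8)] = Σ max(s,8)·P(S=s)
 = 8·1/6 + 8·2/9 + 8·1/6 + 8·1/6 + 8·1/9 + 9·1/6
 = 4/3 + 16/9 + 4/3 + 4/3 + 8/9 + 3/2
 = 49/6

8.1667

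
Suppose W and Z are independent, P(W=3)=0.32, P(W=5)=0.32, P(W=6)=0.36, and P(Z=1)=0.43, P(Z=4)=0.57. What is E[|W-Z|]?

2.3748

E[|W-Z|] = Σ_w Σ_z |w-z| · P(W=w)P(Z=z)
 = 2·0.1376 + 1·0.1824 + 4·0.1376 + 1·0.1824 + 5·0.1548 + 2·0.2052
 = 0.2752 + 0.1824 + 0.5504 + 0.1824 + 0.774 + 0.4104
 = 2.3748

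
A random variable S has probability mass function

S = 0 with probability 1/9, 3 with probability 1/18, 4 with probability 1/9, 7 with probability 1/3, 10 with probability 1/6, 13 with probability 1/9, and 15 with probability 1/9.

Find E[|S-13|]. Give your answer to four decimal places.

E[|S-13|] = Σ |s-13|·P(S=s)
 = 13·1/9 + 10·1/18 + 9·1/9 + 6·1/3 + 3·1/6 + 0·1/9 + 2·1/9
 = 13/9 + 5/9 + 1 + 2 + 1/2 + 0 + 2/9
 = 103/18

5.7222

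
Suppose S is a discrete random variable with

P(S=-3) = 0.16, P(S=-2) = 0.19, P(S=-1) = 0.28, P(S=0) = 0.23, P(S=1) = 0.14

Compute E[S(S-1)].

E[S(S-1)] = Σ s(s-1)·P(S=s)
 = 12·0.16 + 6·0.19 + 2·0.28 + 0·0.23 + 0·0.14
 = 1.92 + 1.14 + 0.56 + 0 + 0
 = 3.62

3.62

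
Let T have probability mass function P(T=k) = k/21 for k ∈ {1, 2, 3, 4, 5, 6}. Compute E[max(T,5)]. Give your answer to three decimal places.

E[max(T,5)] = Σ max(t,5)·P(T=t)
 = 5·1/21 + 5·2/21 + 5·1/7 + 5·4/21 + 5·5/21 + 6·2/7
 = 5/21 + 10/21 + 5/7 + 20/21 + 25/21 + 12/7
 = 37/7

5.286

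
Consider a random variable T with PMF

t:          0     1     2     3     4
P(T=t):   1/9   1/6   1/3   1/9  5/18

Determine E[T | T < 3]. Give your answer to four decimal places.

P(T < 3) = 1/9 + 1/6 + 1/3 = 11/18.
E[T | T < 3] = [0·1/9 + 1·1/6 + 2·1/3] / (11/18)
 = 5/6 / (11/18)
 = 15/11

1.3636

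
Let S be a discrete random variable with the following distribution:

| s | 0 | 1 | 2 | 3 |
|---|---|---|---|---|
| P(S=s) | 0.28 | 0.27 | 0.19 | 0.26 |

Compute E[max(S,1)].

E[max(S,1)] = Σ max(s,1)·P(S=s)
 = 1·0.28 + 1·0.27 + 2·0.19 + 3·0.26
 = 0.28 + 0.27 + 0.38 + 0.78
 = 1.71

1.71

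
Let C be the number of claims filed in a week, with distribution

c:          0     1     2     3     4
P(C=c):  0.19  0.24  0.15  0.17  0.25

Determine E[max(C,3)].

E[max(C,3)] = Σ max(c,3)·P(C=c)
 = 3·0.19 + 3·0.24 + 3·0.15 + 3·0.17 + 4·0.25
 = 0.57 + 0.72 + 0.45 + 0.51 + 1
 = 3.25

3.25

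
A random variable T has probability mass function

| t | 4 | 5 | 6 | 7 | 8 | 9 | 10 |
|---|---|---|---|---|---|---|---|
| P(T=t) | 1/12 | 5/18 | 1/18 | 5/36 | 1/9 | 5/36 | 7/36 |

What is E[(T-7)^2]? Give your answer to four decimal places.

4.3333

E[(T-7)^2] = Σ (t-7)^2·P(T=t)
 = 9·1/12 + 4·5/18 + 1·1/18 + 0·5/36 + 1·1/9 + 4·5/36 + 9·7/36
 = 3/4 + 10/9 + 1/18 + 0 + 1/9 + 5/9 + 7/4
 = 13/3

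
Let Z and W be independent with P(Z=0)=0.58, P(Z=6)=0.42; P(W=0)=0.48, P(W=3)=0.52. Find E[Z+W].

4.08

E[Z+W] = Σ_z Σ_w (z+w) · P(Z=z)P(W=w)
 = 0·0.2784 + 3·0.3016 + 6·0.2016 + 9·0.2184
 = 0 + 0.9048 + 1.2096 + 1.9656
 = 4.08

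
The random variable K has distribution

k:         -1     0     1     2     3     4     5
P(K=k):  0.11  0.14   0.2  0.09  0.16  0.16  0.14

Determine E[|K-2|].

E[|K-2|] = Σ |k-2|·P(K=k)
 = 3·0.11 + 2·0.14 + 1·0.2 + 0·0.09 + 1·0.16 + 2·0.16 + 3·0.14
 = 0.33 + 0.28 + 0.2 + 0 + 0.16 + 0.32 + 0.42
 = 1.71

1.71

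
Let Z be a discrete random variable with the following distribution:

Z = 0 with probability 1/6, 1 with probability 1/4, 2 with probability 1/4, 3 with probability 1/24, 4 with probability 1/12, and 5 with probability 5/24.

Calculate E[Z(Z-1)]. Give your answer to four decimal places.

5.9167

E[Z(Z-1)] = Σ z(z-1)·P(Z=z)
 = 0·1/6 + 0·1/4 + 2·1/4 + 6·1/24 + 12·1/12 + 20·5/24
 = 0 + 0 + 1/2 + 1/4 + 1 + 25/6
 = 71/12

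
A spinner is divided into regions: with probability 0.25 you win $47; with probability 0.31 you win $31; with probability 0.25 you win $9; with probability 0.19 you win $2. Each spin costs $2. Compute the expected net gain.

E[payout] = 47·0.25 + 31·0.31 + 9·0.25 + 2·0.19
 = 11.75 + 9.61 + 2.25 + 0.38
 = 23.99
Net = 23.99 - 2 = 21.99

21.99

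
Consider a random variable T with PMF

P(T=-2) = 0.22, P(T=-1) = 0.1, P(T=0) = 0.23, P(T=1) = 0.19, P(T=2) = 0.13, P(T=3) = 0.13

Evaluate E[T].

0.3

E[T] = Σ t·P(T=t)
 = (-2)·0.22 + (-1)·0.1 + 0·0.23 + 1·0.19 + 2·0.13 + 3·0.13
 = (-0.44) + (-0.1) + 0 + 0.19 + 0.26 + 0.39
 = 0.3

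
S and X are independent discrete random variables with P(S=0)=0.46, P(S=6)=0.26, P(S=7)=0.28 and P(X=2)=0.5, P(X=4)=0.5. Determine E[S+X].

6.52

E[S+X] = Σ_s Σ_x (s+x) · P(S=s)P(X=x)
 = 2·0.23 + 4·0.23 + 8·0.13 + 10·0.13 + 9·0.14 + 11·0.14
 = 0.46 + 0.92 + 1.04 + 1.3 + 1.26 + 1.54
 = 6.52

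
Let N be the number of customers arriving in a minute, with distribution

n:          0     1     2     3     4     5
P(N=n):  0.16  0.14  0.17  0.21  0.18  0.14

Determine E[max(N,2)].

2.99

E[max(N,2)] = Σ max(n,2)·P(N=n)
 = 2·0.16 + 2·0.14 + 2·0.17 + 3·0.21 + 4·0.18 + 5·0.14
 = 0.32 + 0.28 + 0.34 + 0.63 + 0.72 + 0.7
 = 2.99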